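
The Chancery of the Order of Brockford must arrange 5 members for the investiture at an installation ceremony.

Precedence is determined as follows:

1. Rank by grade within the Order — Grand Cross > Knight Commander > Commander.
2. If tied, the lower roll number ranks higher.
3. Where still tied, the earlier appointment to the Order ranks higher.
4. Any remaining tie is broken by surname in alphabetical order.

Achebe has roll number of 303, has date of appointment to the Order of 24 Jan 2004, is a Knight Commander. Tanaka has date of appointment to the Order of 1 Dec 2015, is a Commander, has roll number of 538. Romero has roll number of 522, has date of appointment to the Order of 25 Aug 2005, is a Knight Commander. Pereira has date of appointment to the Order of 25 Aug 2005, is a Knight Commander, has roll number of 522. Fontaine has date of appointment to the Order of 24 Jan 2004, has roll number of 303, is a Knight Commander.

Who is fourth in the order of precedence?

Romero

By grade within the Order: Achebe, Fontaine, Pereira and Romero (Knight Commander); then Tanaka (Commander).
Among Achebe, Fontaine, Pereira and Romero, by roll number (lower first): Achebe and Fontaine (303) before Pereira and Romero (522).
Achebe and Fontaine both have date of appointment to the Order 24 Jan 2004, so the next rule applies.
Among Achebe and Fontaine, alphabetically by surname: Achebe before Fontaine.
Pereira and Romero both have date of appointment to the Order 25 Aug 2005, so the next rule applies.
Among Pereira and Romero, alphabetically by surname: Pereira before Romero.
Order: Achebe, Fontaine, Pereira, Romero, Tanaka.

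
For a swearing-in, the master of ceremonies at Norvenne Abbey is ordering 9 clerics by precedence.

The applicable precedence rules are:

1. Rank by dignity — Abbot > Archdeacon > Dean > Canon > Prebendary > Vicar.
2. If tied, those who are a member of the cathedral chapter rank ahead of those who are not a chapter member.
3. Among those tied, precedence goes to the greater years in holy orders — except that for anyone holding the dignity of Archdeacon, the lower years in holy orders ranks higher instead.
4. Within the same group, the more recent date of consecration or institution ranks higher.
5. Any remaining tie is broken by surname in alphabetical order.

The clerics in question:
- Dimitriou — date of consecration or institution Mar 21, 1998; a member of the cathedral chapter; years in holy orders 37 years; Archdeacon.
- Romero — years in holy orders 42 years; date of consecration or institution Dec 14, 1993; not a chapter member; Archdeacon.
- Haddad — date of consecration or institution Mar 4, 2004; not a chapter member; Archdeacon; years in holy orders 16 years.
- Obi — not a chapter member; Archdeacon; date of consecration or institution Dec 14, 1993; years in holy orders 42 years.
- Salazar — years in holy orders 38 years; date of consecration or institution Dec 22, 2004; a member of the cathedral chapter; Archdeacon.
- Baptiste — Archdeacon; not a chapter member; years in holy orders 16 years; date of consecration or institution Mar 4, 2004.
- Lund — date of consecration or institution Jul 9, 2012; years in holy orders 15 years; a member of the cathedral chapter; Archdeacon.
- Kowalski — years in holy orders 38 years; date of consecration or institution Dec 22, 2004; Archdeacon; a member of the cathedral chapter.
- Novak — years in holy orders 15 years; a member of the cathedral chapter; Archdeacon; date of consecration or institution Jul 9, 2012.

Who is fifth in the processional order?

By dignity: Lund, Novak, Dimitriou, Kowalski, Salazar, Baptiste, Haddad, Obi and Romero (Archdeacon).
Among Lund, Novak, Dimitriou, Kowalski, Salazar, Baptiste, Haddad, Obi and Romero, a member of the cathedral chapter before not a chapter member: Lund, Novak, Dimitriou, Kowalski and Salazar (a member of the cathedral chapter) before Baptiste, Haddad, Obi and Romero (not a chapter member).
Among Lund, Novak, Dimitriou, Kowalski and Salazar, by years in holy orders (lower first) (reversed rule for this group): Lund and Novak (15 years) before Dimitriou (37 years) before Kowalski and Salazar (38 years).
Lund and Novak both have date of consecration or institution Jul 9, 2012, so the next rule applies.
Among Lund and Novak, alphabetically by surname: Lund before Novak.
Kowalski and Salazar both have date of consecration or institution Dec 22, 2004, so the next rule applies.
Among Kowalski and Salazar, alphabetically by surname: Kowalski before Salazar.
Among Baptiste, Haddad, Obi and Romero, by years in holy orders (lower first) (reversed rule for this group): Baptiste and Haddad (16 years) before Obi and Romero (42 years).
Baptiste and Haddad both have date of consecration or institution Mar 4, 2004, so the next rule applies.
Among Baptiste and Haddad, alphabetically by surname: Baptiste before Haddad.
Obi and Romero both have date of consecration or institution Dec 14, 1993, so the next rule applies.
Among Obi and Romero, alphabetically by surname: Obi before Romero.
Order: Lund, Novak, Dimitriou, Kowalski, Salazar, Baptiste, Haddad, Obi, Romero.

Salazar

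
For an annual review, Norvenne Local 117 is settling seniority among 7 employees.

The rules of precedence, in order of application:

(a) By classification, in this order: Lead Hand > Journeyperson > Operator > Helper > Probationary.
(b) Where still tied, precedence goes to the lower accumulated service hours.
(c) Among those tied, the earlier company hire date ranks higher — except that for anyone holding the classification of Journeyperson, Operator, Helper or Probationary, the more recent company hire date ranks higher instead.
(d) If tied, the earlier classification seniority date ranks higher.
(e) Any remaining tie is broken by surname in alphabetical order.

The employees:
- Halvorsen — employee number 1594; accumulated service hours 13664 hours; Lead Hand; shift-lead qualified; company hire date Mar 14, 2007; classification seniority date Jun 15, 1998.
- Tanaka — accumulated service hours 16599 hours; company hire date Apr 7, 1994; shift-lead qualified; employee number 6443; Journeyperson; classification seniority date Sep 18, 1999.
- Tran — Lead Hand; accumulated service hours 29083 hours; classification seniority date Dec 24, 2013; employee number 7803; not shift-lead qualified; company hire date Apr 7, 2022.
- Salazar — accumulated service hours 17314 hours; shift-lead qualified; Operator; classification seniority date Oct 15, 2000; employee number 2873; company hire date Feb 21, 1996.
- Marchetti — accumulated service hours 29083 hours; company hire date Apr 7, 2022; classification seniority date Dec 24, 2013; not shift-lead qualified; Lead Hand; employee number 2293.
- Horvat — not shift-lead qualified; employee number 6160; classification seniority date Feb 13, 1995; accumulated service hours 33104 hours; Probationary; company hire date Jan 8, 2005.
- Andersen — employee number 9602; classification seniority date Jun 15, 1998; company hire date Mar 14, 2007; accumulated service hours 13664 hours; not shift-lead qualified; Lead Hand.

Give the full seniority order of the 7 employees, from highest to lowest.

Andersen, Halvorsen, Marchetti, Tran, Tanaka, Salazar, Horvat

By classification: Andersen, Halvorsen, Marchetti and Tran (Lead Hand); then Tanaka (Journeyperson); then Salazar (Operator); then Horvat (Probationary).
Among Andersen, Halvorsen, Marchetti and Tran, by accumulated service hours (lower first): Andersen and Halvorsen (13664 hours) before Marchetti and Tran (29083 hours).
Andersen and Halvorsen both have company hire date Mar 14, 2007, so the next rule applies.
Andersen and Halvorsen both have classification seniority date Jun 15, 1998, so the next rule applies.
Among Andersen and Halvorsen, alphabetically by surname: Andersen before Halvorsen.
Marchetti and Tran both have company hire date Apr 7, 2022, so the next rule applies.
Marchetti and Tran both have classification seniority date Dec 24, 2013, so the next rule applies.
Among Marchetti and Tran, alphabetically by surname: Marchetti before Tran.
Full order: Andersen, Halvorsen, Marchetti, Tran, Tanaka, Salazar, Horvat.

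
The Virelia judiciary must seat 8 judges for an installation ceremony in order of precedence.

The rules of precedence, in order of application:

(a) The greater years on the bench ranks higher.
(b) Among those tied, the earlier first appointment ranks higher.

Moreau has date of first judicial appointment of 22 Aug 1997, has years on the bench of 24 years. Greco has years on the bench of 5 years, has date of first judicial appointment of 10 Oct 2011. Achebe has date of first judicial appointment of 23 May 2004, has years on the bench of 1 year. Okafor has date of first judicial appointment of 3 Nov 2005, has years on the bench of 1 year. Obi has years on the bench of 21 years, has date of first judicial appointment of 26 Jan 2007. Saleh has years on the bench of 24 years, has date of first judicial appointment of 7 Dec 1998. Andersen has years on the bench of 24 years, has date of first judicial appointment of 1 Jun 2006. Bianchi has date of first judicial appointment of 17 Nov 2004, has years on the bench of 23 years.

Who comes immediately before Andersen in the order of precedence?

Saleh

By years on the bench (higher first): Moreau, Saleh and Andersen (each 24 years); then Bianchi (23 years); then Obi (21 years); then Greco (5 years); then Achebe and Okafor (both 1 year).
Among Moreau, Saleh and Andersen, by date of first judicial appointment (earlier first): Moreau (22 Aug 1997) before Saleh (7 Dec 1998) before Andersen (1 Jun 2006).
Among Achebe and Okafor, by date of first judicial appointment (earlier first): Achebe (23 May 2004) before Okafor (3 Nov 2005).
Order: Moreau, Saleh, Andersen, Bianchi, Obi, Greco, Achebe, Okafor.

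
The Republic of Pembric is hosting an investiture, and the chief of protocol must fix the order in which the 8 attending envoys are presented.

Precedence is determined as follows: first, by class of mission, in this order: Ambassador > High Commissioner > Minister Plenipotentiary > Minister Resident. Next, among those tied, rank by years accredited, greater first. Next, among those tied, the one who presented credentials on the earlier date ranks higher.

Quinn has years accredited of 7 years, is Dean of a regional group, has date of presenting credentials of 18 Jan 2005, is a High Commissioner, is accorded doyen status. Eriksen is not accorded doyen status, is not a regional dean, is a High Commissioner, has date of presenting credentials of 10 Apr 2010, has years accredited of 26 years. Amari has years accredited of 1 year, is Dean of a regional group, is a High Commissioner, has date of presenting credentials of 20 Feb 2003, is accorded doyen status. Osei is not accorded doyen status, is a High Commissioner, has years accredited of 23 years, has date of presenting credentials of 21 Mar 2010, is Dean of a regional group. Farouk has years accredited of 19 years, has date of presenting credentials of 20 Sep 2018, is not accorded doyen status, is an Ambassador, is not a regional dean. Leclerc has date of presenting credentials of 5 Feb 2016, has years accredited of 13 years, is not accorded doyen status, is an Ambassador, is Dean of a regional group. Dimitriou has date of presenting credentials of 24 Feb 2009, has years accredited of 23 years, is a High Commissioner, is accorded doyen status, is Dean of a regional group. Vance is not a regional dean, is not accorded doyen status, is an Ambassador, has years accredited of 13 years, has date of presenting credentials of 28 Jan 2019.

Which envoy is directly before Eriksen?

By class of mission: Farouk, Leclerc and Vance (Ambassador); then Eriksen, Dimitriou, Osei, Quinn and Amari (High Commissioner).
Among Farouk, Leclerc and Vance, by years accredited (higher first): Farouk (19 years) before Leclerc and Vance (13 years).
Among Leclerc and Vance, by date of presenting credentials (earlier first): Leclerc (5 Feb 2016) before Vance (28 Jan 2019).
Among Eriksen, Dimitriou, Osei, Quinn and Amari, by years accredited (higher first): Eriksen (26 years) before Dimitriou and Osei (23 years) before Quinn (7 years) before Amari (1 year).
Among Dimitriou and Osei, by date of presenting credentials (earlier first): Dimitriou (24 Feb 2009) before Osei (21 Mar 2010).
Order: Farouk, Leclerc, Vance, Eriksen, Dimitriou, Osei, Quinn, Amari.

Vance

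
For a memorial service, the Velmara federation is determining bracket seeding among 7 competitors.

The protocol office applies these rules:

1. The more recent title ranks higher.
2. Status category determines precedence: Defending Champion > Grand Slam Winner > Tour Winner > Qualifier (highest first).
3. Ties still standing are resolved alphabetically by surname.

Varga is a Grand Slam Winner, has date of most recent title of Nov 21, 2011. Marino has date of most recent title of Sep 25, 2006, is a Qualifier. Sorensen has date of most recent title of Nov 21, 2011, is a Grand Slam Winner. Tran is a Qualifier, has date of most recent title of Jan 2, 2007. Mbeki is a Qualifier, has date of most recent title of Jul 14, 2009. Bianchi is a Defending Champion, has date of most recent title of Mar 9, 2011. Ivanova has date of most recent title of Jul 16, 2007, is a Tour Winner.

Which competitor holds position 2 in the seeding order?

Varga

By date of most recent title (later first): Sorensen and Varga (both Nov 21, 2011); then Bianchi (Mar 9, 2011); then Mbeki (Jul 14, 2009); then Ivanova (Jul 16, 2007); then Tran (Jan 2, 2007); then Marino (Sep 25, 2006).
Sorensen and Varga are each Grand Slam Winner, so the next rule applies.
Among Sorensen and Varga, alphabetically by surname: Sorensen before Varga.
Order: Sorensen, Varga, Bianchi, Mbeki, Ivanova, Tran, Marino.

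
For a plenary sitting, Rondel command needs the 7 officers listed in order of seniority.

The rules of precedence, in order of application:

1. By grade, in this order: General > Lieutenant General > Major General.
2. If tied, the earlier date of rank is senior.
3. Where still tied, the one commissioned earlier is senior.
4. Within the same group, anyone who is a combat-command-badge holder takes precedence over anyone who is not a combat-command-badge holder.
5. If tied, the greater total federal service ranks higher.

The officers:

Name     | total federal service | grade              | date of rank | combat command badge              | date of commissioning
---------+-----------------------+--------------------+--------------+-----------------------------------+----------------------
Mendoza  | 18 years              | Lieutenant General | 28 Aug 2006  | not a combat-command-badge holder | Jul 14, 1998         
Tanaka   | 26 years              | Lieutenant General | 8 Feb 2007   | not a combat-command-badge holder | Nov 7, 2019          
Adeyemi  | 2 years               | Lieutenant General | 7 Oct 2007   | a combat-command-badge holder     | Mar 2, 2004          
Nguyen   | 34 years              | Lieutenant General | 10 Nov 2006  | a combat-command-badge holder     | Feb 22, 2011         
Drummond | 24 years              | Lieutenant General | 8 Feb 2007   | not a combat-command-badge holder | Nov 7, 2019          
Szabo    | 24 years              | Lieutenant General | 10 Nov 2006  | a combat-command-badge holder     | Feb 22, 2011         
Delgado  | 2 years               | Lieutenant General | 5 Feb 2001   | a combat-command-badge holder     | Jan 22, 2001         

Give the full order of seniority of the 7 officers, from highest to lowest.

Delgado, Mendoza, Nguyen, Szabo, Tanaka, Drummond, Adeyemi

By grade: Delgado, Mendoza, Nguyen, Szabo, Tanaka, Drummond and Adeyemi (Lieutenant General).
Among Delgado, Mendoza, Nguyen, Szabo, Tanaka, Drummond and Adeyemi, by date of rank (earlier first): Delgado (5 Feb 2001) before Mendoza (28 Aug 2006) before Nguyen and Szabo (10 Nov 2006) before Tanaka and Drummond (8 Feb 2007) before Adeyemi (7 Oct 2007).
Nguyen and Szabo both have date of commissioning Feb 22, 2011, so the next rule applies.
Nguyen and Szabo are each a combat-command-badge holder, so the next rule applies.
Among Nguyen and Szabo, by total federal service (higher first): Nguyen (34 years) before Szabo (24 years).
Tanaka and Drummond both have date of commissioning Nov 7, 2019, so the next rule applies.
Tanaka and Drummond are each not a combat-command-badge holder, so the next rule applies.
Among Tanaka and Drummond, by total federal service (higher first): Tanaka (26 years) before Drummond (24 years).
Full order: Delgado, Mendoza, Nguyen, Szabo, Tanaka, Drummond, Adeyemi.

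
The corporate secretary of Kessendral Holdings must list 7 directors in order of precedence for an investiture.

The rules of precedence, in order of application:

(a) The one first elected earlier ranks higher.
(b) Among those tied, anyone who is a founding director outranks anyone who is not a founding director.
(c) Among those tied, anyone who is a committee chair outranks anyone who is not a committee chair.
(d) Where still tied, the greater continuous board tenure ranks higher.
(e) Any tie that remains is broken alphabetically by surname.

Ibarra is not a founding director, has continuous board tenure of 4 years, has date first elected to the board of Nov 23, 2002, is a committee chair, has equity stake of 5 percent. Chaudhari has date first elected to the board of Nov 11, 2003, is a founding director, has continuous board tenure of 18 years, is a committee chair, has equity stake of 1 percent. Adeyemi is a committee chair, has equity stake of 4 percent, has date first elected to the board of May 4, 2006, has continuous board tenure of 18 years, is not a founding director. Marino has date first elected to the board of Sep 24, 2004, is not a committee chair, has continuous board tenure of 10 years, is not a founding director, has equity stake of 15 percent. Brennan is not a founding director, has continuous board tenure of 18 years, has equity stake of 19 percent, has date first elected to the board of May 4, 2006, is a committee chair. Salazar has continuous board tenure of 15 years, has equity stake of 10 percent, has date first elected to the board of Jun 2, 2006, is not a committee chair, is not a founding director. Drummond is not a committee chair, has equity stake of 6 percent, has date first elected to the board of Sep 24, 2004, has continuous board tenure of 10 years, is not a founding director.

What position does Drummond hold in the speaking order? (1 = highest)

By date first elected to the board (earlier first): Ibarra (Nov 23, 2002); then Chaudhari (Nov 11, 2003); then Drummond and Marino (both Sep 24, 2004); then Adeyemi and Brennan (both May 4, 2006); then Salazar (Jun 2, 2006).
Drummond and Marino are each not a founding director, so the next rule applies.
Drummond and Marino are each not a committee chair, so the next rule applies.
Drummond and Marino both have continuous board tenure 10 years, so the next rule applies.
Among Drummond and Marino, alphabetically by surname: Drummond before Marino.
Adeyemi and Brennan are each not a founding director, so the next rule applies.
Adeyemi and Brennan are each a committee chair, so the next rule applies.
Adeyemi and Brennan both have continuous board tenure 18 years, so the next rule applies.
Among Adeyemi and Brennan, alphabetically by surname: Adeyemi before Brennan.
Order: Ibarra, Chaudhari, Drummond, Marino, Adeyemi, Brennan, Salazar. So position 3.

3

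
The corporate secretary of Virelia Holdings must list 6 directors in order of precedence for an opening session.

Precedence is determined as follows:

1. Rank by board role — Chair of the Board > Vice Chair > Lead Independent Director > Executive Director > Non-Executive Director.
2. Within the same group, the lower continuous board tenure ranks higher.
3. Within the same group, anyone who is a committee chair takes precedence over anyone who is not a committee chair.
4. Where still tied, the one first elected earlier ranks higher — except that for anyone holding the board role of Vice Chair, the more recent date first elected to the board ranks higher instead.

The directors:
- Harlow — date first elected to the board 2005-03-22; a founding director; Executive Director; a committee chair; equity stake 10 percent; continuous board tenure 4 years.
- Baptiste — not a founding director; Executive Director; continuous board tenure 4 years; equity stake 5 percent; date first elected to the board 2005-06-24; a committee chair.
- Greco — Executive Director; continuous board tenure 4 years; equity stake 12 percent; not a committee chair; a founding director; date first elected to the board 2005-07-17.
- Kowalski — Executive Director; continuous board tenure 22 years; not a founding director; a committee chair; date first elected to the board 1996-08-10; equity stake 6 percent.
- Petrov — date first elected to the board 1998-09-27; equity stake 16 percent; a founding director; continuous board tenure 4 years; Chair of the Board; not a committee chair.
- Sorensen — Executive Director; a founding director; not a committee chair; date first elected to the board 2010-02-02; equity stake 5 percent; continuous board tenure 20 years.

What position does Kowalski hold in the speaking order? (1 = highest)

6

By board role: Petrov (Chair of the Board); then Harlow, Baptiste, Greco, Sorensen and Kowalski (Executive Director).
Among Harlow, Baptiste, Greco, Sorensen and Kowalski, by continuous board tenure (lower first): Harlow, Baptiste and Greco (4 years) before Sorensen (20 years) before Kowalski (22 years).
Among Harlow, Baptiste and Greco, a committee chair before not a committee chair: Harlow and Baptiste (a committee chair) before Greco (not a committee chair).
Among Harlow and Baptiste, by date first elected to the board (earlier first): Harlow (2005-03-22) before Baptiste (2005-06-24).
Order: Petrov, Harlow, Baptiste, Greco, Sorensen, Kowalski. So position 6.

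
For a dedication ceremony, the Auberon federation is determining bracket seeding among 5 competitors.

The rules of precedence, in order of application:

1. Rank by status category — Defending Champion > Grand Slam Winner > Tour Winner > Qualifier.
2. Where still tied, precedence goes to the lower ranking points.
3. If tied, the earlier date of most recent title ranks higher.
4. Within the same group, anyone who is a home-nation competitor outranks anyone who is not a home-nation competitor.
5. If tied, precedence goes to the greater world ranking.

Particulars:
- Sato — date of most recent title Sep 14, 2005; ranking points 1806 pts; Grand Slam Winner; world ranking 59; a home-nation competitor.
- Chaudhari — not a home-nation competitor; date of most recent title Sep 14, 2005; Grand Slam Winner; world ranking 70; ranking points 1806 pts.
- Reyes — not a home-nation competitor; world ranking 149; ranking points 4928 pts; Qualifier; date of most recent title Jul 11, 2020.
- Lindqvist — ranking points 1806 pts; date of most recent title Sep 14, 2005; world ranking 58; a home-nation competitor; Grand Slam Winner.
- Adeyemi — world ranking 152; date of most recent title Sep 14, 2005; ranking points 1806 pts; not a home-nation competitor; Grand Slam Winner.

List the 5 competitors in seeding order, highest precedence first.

By status category: Sato, Lindqvist, Adeyemi and Chaudhari (Grand Slam Winner); then Reyes (Qualifier).
Sato, Lindqvist, Adeyemi and Chaudhari all have ranking points 1806 pts, so the next rule applies.
Sato, Lindqvist, Adeyemi and Chaudhari all have date of most recent title Sep 14, 2005, so the next rule applies.
Among Sato, Lindqvist, Adeyemi and Chaudhari, a home-nation competitor before not a home-nation competitor: Sato and Lindqvist (a home-nation competitor) before Adeyemi and Chaudhari (not a home-nation competitor).
Among Sato and Lindqvist, by world ranking (higher first): Sato (59) before Lindqvist (58).
Among Adeyemi and Chaudhari, by world ranking (higher first): Adeyemi (152) before Chaudhari (70).
Full order: Sato, Lindqvist, Adeyemi, Chaudhari, Reyes.

Sato, Lindqvist, Adeyemi, Chaudhari, Reyes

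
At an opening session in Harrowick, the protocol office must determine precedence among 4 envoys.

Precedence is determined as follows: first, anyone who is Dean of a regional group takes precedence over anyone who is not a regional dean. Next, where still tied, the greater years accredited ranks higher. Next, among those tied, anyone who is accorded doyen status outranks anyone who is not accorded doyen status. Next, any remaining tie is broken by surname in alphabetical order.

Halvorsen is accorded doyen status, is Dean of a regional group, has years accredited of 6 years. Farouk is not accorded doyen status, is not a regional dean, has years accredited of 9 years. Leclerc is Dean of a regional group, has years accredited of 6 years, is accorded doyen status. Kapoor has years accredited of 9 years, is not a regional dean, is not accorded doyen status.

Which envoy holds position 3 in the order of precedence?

By the first rule: Halvorsen and Leclerc (both Dean of a regional group); then Farouk and Kapoor (both not a regional dean).
Halvorsen and Leclerc both have years accredited 6 years, so the next rule applies.
Halvorsen and Leclerc are each accorded doyen status, so the next rule applies.
Among Halvorsen and Leclerc, alphabetically by surname: Halvorsen before Leclerc.
Farouk and Kapoor both have years accredited 9 years, so the next rule applies.
Farouk and Kapoor are each not accorded doyen status, so the next rule applies.
Among Farouk and Kapoor, alphabetically by surname: Farouk before Kapoor.
Order: Halvorsen, Leclerc, Farouk, Kapoor.

Farouk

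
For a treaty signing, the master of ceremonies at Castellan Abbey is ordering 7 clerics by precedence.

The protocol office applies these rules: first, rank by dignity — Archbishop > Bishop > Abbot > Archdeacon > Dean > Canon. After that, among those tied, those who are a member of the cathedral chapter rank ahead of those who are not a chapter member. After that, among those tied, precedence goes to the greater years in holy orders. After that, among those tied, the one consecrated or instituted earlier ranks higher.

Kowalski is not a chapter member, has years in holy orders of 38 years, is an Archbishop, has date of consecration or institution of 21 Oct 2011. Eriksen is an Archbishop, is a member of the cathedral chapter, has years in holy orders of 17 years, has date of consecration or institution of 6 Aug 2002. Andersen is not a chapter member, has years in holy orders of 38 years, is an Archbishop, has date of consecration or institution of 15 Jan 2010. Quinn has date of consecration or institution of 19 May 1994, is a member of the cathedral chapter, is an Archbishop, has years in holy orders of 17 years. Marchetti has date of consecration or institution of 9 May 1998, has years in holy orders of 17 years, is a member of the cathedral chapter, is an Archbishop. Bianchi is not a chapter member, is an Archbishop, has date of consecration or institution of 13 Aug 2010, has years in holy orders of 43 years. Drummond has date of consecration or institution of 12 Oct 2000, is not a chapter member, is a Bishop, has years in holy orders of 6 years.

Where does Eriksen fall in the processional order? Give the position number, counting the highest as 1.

By dignity: Quinn, Marchetti, Eriksen, Bianchi, Andersen and Kowalski (Archbishop); then Drummond (Bishop).
Among Quinn, Marchetti, Eriksen, Bianchi, Andersen and Kowalski, a member of the cathedral chapter before not a chapter member: Quinn, Marchetti and Eriksen (a member of the cathedral chapter) before Bianchi, Andersen and Kowalski (not a chapter member).
Quinn, Marchetti and Eriksen all have years in holy orders 17 years, so the next rule applies.
Among Quinn, Marchetti and Eriksen, by date of consecration or institution (earlier first): Quinn (19 May 1994) before Marchetti (9 May 1998) before Eriksen (6 Aug 2002).
Among Bianchi, Andersen and Kowalski, by years in holy orders (higher first): Bianchi (43 years) before Andersen and Kowalski (38 years).
Among Andersen and Kowalski, by date of consecration or institution (earlier first): Andersen (15 Jan 2010) before Kowalski (21 Oct 2011).
Order: Quinn, Marchetti, Eriksen, Bianchi, Andersen, Kowalski, Drummond. So position 3.

3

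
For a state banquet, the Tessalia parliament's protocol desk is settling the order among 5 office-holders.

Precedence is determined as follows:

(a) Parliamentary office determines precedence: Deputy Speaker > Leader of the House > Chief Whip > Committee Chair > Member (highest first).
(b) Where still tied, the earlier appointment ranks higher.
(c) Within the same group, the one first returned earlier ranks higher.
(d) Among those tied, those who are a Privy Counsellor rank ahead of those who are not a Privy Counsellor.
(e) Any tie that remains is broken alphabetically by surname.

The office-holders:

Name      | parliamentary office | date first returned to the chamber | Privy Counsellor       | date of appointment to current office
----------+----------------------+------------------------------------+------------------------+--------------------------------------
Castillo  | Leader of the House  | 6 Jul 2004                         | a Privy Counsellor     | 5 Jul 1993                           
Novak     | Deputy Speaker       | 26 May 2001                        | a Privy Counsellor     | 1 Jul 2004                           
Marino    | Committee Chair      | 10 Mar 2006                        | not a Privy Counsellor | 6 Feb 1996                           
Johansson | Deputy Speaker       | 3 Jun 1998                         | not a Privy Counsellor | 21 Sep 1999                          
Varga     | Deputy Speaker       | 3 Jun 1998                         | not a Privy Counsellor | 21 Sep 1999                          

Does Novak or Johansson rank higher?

Johansson

By parliamentary office: Johansson, Varga and Novak (Deputy Speaker); then Castillo (Leader of the House); then Marino (Committee Chair).
Among Johansson, Varga and Novak, by date of appointment to current office (earlier first): Johansson and Varga (21 Sep 1999) before Novak (1 Jul 2004).
Johansson and Varga both have date first returned to the chamber 3 Jun 1998, so the next rule applies.
Johansson and Varga are each not a Privy Counsellor, so the next rule applies.
Among Johansson and Varga, alphabetically by surname: Johansson before Varga.
So Johansson takes precedence.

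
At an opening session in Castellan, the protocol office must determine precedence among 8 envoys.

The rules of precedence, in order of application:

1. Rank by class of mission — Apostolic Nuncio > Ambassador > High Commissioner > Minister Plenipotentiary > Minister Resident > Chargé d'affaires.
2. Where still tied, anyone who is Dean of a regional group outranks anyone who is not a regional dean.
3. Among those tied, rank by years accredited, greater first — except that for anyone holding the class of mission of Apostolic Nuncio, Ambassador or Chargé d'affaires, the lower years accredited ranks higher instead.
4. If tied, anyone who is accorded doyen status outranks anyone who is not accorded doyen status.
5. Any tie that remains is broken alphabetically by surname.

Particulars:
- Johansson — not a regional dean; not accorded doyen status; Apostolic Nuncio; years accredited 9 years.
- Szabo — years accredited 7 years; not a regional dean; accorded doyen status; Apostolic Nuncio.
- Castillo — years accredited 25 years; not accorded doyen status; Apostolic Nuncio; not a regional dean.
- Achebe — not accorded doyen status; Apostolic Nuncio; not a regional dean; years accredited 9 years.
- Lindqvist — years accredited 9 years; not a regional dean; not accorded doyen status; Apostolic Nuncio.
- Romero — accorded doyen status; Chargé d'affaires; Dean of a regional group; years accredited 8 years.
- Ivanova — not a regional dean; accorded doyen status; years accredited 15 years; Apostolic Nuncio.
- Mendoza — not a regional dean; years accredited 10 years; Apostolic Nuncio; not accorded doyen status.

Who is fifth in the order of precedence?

Mendoza

By class of mission: Szabo, Achebe, Johansson, Lindqvist, Mendoza, Ivanova and Castillo (Apostolic Nuncio); then Romero (Chargé d'affaires).
Szabo, Achebe, Johansson, Lindqvist, Mendoza, Ivanova and Castillo are each not a regional dean, so the next rule applies.
Among Szabo, Achebe, Johansson, Lindqvist, Mendoza, Ivanova and Castillo, by years accredited (lower first) (reversed rule for this group): Szabo (7 years) before Achebe, Johansson and Lindqvist (9 years) before Mendoza (10 years) before Ivanova (15 years) before Castillo (25 years).
Achebe, Johansson and Lindqvist are each not accorded doyen status, so the next rule applies.
Among Achebe, Johansson and Lindqvist, alphabetically by surname: Achebe before Johansson before Lindqvist.
Order: Szabo, Achebe, Johansson, Lindqvist, Mendoza, Ivanova, Castillo, Romero.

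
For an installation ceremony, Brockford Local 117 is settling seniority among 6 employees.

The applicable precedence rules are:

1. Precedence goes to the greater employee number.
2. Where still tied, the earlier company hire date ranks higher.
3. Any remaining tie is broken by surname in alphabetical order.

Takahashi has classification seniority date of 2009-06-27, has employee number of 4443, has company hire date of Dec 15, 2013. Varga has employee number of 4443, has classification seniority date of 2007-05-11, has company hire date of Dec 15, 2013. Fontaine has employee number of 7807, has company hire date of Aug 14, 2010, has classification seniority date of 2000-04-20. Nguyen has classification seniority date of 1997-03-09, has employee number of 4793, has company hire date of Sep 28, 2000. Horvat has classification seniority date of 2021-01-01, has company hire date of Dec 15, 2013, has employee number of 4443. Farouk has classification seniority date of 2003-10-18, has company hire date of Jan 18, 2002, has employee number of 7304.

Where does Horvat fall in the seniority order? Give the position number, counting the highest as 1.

By employee number (higher first): Fontaine (7807); then Farouk (7304); then Nguyen (4793); then Horvat, Takahashi and Varga (each 4443).
Horvat, Takahashi and Varga all have company hire date Dec 15, 2013, so the next rule applies.
Among Horvat, Takahashi and Varga, alphabetically by surname: Horvat before Takahashi before Varga.
Order: Fontaine, Farouk, Nguyen, Horvat, Takahashi, Varga. So position 4.

4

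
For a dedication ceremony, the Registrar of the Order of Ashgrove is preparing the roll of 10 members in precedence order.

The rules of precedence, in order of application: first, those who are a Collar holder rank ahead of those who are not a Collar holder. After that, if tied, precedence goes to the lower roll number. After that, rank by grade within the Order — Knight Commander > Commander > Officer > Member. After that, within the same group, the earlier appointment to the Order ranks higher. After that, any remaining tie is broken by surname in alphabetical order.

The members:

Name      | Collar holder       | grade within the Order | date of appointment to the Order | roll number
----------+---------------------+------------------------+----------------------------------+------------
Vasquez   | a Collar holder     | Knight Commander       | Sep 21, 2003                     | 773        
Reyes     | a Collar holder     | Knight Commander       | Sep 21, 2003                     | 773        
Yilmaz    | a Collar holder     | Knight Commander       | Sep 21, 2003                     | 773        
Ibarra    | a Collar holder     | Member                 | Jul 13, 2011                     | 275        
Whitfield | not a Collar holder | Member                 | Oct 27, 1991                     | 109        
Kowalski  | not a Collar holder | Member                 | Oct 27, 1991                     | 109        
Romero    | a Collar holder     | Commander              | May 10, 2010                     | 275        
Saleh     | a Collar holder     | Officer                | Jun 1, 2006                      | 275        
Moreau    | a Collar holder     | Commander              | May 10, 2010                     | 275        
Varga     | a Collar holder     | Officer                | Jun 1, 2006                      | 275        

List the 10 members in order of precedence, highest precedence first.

Moreau, Romero, Saleh, Varga, Ibarra, Reyes, Vasquez, Yilmaz, Kowalski, Whitfield

By the first rule: Moreau, Romero, Saleh, Varga, Ibarra, Reyes, Vasquez and Yilmaz (each a Collar holder); then Kowalski and Whitfield (both not a Collar holder).
Among Moreau, Romero, Saleh, Varga, Ibarra, Reyes, Vasquez and Yilmaz, by roll number (lower first): Moreau, Romero, Saleh, Varga and Ibarra (275) before Reyes, Vasquez and Yilmaz (773).
Among Moreau, Romero, Saleh, Varga and Ibarra, by grade within the Order: Moreau and Romero (Commander) before Saleh and Varga (Officer) before Ibarra (Member).
Moreau and Romero both have date of appointment to the Order May 10, 2010, so the next rule applies.
Among Moreau and Romero, alphabetically by surname: Moreau before Romero.
Saleh and Varga both have date of appointment to the Order Jun 1, 2006, so the next rule applies.
Among Saleh and Varga, alphabetically by surname: Saleh before Varga.
Reyes, Vasquez and Yilmaz are each Knight Commander, so the next rule applies.
Reyes, Vasquez and Yilmaz all have date of appointment to the Order Sep 21, 2003, so the next rule applies.
Among Reyes, Vasquez and Yilmaz, alphabetically by surname: Reyes before Vasquez before Yilmaz.
Kowalski and Whitfield both have roll number 109, so the next rule applies.
Kowalski and Whitfield are each Member, so the next rule applies.
Kowalski and Whitfield both have date of appointment to the Order Oct 27, 1991, so the next rule applies.
Among Kowalski and Whitfield, alphabetically by surname: Kowalski before Whitfield.
Full order: Moreau, Romero, Saleh, Varga, Ibarra, Reyes, Vasquez, Yilmaz, Kowalski, Whitfield.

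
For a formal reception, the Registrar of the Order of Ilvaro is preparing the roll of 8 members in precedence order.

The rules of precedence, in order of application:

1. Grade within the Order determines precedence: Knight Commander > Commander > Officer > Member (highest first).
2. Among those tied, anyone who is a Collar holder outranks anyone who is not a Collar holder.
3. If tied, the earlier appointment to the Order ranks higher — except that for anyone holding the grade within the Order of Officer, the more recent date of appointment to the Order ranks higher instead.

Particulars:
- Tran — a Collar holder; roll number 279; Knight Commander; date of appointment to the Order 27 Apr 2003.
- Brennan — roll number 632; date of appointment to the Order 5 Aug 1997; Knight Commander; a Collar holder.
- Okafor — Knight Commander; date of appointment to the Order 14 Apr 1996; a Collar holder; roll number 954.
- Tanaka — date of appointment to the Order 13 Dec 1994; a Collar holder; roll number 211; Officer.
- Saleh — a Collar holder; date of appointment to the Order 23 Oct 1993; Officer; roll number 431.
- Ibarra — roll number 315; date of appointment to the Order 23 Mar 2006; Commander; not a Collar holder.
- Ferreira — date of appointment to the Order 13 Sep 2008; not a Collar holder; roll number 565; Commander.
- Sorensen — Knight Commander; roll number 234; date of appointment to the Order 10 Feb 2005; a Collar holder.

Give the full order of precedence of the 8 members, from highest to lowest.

Okafor, Brennan, Tran, Sorensen, Ibarra, Ferreira, Tanaka, Saleh

By grade within the Order: Okafor, Brennan, Tran and Sorensen (Knight Commander); then Ibarra and Ferreira (Commander); then Tanaka and Saleh (Officer).
Okafor, Brennan, Tran and Sorensen are each a Collar holder, so the next rule applies.
Among Okafor, Brennan, Tran and Sorensen, by date of appointment to the Order (earlier first): Okafor (14 Apr 1996) before Brennan (5 Aug 1997) before Tran (27 Apr 2003) before Sorensen (10 Feb 2005).
Ibarra and Ferreira are each not a Collar holder, so the next rule applies.
Among Ibarra and Ferreira, by date of appointment to the Order (earlier first): Ibarra (23 Mar 2006) before Ferreira (13 Sep 2008).
Tanaka and Saleh are each a Collar holder, so the next rule applies.
Among Tanaka and Saleh, by date of appointment to the Order (later first) (reversed rule for this group): Tanaka (13 Dec 1994) before Saleh (23 Oct 1993).
Full order: Okafor, Brennan, Tran, Sorensen, Ibarra, Ferreira, Tanaka, Saleh.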